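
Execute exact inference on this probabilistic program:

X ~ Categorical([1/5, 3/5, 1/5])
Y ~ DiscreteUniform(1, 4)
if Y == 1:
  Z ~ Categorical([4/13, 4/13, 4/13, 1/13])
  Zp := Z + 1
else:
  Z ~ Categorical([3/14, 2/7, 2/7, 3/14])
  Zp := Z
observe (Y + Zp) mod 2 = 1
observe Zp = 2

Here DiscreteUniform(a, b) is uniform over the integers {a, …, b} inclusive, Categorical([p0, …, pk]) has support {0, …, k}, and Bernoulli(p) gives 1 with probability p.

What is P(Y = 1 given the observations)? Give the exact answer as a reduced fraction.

P(Y = 1 | obs) = 14/27

Enumerate traces; 6 have nonzero weight after conditioning:
  (X=0, Y=1, Z=1) weight 1/65
  (X=0, Y=3, Z=2) weight 1/70
  (X=1, Y=1, Z=1) weight 3/65
  (X=1, Y=3, Z=2) weight 3/70
  (X=2, Y=1, Z=1) weight 1/65
  (X=2, Y=3, Z=2) weight 1/70
Group by Y:
  weight(Y=1) = 1/13
  weight(Y=3) = 1/14
Total weight = 1/13 + 1/14 = 27/182
P(Y=1 | obs) = 1/13 / 27/182 = 14/27
P(Y=3 | obs) = 1/14 / 27/182 = 13/27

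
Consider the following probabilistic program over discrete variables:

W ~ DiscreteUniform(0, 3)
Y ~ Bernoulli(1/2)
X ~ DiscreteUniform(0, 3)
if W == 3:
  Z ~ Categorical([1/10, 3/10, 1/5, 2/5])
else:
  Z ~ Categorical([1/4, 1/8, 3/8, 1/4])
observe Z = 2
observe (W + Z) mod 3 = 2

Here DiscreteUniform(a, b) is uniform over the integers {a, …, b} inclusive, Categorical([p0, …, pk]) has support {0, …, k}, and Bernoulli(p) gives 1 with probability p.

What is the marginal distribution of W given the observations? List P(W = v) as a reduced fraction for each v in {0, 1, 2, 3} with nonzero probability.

Enumerate traces; 16 have nonzero weight after conditioning:
  (W=0, Y=0, X=0, Z=2) weight 3/256
  (W=0, Y=0, X=1, Z=2) weight 3/256
  (W=0, Y=0, X=2, Z=2) weight 3/256
  (W=0, Y=0, X=3, Z=2) weight 3/256
  (W=0, Y=1, X=0, Z=2) weight 3/256
  (W=0, Y=1, X=1, Z=2) weight 3/256
  (W=0, Y=1, X=2, Z=2) weight 3/256
  (W=0, Y=1, X=3, Z=2) weight 3/256
  (W=3, Y=0, X=0, Z=2) weight 1/160
  … 7 more
Group by W:
  weight(W=0) = 3/32
  weight(W=3) = 1/20
Total weight = 3/32 + 1/20 = 23/160
P(W=0 | obs) = 3/32 / 23/160 = 15/23
P(W=3 | obs) = 1/20 / 23/160 = 8/23

P(W=0) = 15/23, P(W=3) = 8/23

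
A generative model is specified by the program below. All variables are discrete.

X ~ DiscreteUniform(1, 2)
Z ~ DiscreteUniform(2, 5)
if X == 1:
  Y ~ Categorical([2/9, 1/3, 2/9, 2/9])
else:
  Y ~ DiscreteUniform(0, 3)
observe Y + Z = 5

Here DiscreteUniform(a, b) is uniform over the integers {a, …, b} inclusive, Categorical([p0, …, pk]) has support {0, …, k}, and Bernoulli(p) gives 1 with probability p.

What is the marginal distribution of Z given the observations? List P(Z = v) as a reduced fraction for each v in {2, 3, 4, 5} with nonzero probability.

Enumerate traces; 8 have nonzero weight after conditioning:
  (X=1, Z=2, Y=3) weight 1/36
  (X=1, Z=3, Y=2) weight 1/36
  (X=1, Z=4, Y=1) weight 1/24
  (X=1, Z=5, Y=0) weight 1/36
  (X=2, Z=2, Y=3) weight 1/32
  (X=2, Z=3, Y=2) weight 1/32
  (X=2, Z=4, Y=1) weight 1/32
  (X=2, Z=5, Y=0) weight 1/32
Group by Z:
  weight(Z=2) = 17/288
  weight(Z=3) = 17/288
  weight(Z=4) = 7/96
  weight(Z=5) = 17/288
Total weight = 17/288 + 17/288 + 7/96 + 17/288 = 1/4
P(Z=2 | obs) = 17/288 / 1/4 = 17/72
P(Z=3 | obs) = 17/288 / 1/4 = 17/72
P(Z=4 | obs) = 7/96 / 1/4 = 7/24
P(Z=5 | obs) = 17/288 / 1/4 = 17/72

P(Z=2) = 17/72, P(Z=3) = 17/72, P(Z=4) = 7/24, P(Z=5) = 17/72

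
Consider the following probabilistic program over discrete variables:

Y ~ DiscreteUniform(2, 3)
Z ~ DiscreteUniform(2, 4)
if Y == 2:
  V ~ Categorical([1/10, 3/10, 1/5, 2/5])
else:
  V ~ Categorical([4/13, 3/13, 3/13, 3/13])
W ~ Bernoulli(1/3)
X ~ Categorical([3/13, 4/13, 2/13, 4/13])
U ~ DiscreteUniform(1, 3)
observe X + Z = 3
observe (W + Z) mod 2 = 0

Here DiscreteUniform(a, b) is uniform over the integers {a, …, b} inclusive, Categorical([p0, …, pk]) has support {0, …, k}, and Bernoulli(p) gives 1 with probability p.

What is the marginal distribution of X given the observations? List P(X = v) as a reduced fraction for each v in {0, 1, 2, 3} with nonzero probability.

P(X=0) = 3/11, P(X=1) = 8/11

Enumerate traces; 48 have nonzero weight after conditioning:
  (Y=2, Z=2, V=0, W=0, X=1, U=1) weight 2/1755
  (Y=2, Z=2, V=0, W=0, X=1, U=2) weight 2/1755
  (Y=2, Z=2, V=0, W=0, X=1, U=3) weight 2/1755
  (Y=2, Z=2, V=1, W=0, X=1, U=1) weight 2/585
  (Y=2, Z=2, V=1, W=0, X=1, U=2) weight 2/585
  (Y=2, Z=2, V=1, W=0, X=1, U=3) weight 2/585
  (Y=2, Z=2, V=2, W=0, X=1, U=1) weight 4/1755
  (Y=2, Z=2, V=2, W=0, X=1, U=2) weight 4/1755
  (Y=2, Z=3, V=0, W=1, X=0, U=1) weight 1/2340
  … 39 more
Group by X:
  weight(X=0) = 1/39
  weight(X=1) = 8/117
Total weight = 1/39 + 8/117 = 11/117
P(X=0 | obs) = 1/39 / 11/117 = 3/11
P(X=1 | obs) = 8/117 / 11/117 = 8/11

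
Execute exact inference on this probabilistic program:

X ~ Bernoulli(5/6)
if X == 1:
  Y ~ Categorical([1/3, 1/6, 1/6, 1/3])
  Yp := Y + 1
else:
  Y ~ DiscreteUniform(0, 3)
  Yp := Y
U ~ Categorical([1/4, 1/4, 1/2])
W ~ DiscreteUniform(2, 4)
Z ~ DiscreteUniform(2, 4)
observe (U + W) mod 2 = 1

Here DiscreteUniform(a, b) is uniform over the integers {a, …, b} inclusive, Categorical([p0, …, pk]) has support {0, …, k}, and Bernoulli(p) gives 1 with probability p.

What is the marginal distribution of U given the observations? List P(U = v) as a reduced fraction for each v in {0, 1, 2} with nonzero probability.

P(U=0) = 1/5, P(U=1) = 2/5, P(U=2) = 2/5

Enumerate traces; 96 have nonzero weight after conditioning:
  (X=0, Y=0, U=0, W=3, Z=2) weight 1/864
  (X=0, Y=0, U=0, W=3, Z=3) weight 1/864
  (X=0, Y=0, U=0, W=3, Z=4) weight 1/864
  (X=0, Y=0, U=1, W=2, Z=2) weight 1/864
  (X=0, Y=0, U=1, W=2, Z=3) weight 1/864
  (X=0, Y=0, U=1, W=2, Z=4) weight 1/864
  (X=0, Y=0, U=1, W=4, Z=2) weight 1/864
  (X=0, Y=0, U=1, W=4, Z=3) weight 1/864
  (X=0, Y=0, U=2, W=3, Z=2) weight 1/432
  … 87 more
Group by U:
  weight(U=0) = 1/12
  weight(U=1) = 1/6
  weight(U=2) = 1/6
Total weight = 1/12 + 1/6 + 1/6 = 5/12
P(U=0 | obs) = 1/12 / 5/12 = 1/5
P(U=1 | obs) = 1/6 / 5/12 = 2/5
P(U=2 | obs) = 1/6 / 5/12 = 2/5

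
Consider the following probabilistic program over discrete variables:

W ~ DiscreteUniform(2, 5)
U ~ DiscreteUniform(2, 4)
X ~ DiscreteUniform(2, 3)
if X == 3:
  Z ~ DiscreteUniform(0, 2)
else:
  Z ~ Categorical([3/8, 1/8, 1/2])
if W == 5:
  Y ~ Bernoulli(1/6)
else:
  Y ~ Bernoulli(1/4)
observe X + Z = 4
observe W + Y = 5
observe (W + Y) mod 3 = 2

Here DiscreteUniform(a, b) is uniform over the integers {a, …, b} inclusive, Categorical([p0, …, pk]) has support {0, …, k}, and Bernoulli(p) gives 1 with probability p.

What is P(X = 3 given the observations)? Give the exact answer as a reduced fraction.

Enumerate traces; 12 have nonzero weight after conditioning:
  (W=4, U=2, X=2, Z=2, Y=1) weight 1/192
  (W=4, U=2, X=3, Z=1, Y=1) weight 1/288
  (W=4, U=3, X=2, Z=2, Y=1) weight 1/192
  (W=4, U=3, X=3, Z=1, Y=1) weight 1/288
  (W=4, U=4, X=2, Z=2, Y=1) weight 1/192
  (W=4, U=4, X=3, Z=1, Y=1) weight 1/288
  (W=5, U=2, X=2, Z=2, Y=0) weight 5/288
  (W=5, U=2, X=3, Z=1, Y=0) weight 5/432
  … 4 more
Group by X:
  weight(X=2) = 13/192
  weight(X=3) = 13/288
Total weight = 13/192 + 13/288 = 65/576
P(X=2 | obs) = 13/192 / 65/576 = 3/5
P(X=3 | obs) = 13/288 / 65/576 = 2/5

P(X = 3 | obs) = 2/5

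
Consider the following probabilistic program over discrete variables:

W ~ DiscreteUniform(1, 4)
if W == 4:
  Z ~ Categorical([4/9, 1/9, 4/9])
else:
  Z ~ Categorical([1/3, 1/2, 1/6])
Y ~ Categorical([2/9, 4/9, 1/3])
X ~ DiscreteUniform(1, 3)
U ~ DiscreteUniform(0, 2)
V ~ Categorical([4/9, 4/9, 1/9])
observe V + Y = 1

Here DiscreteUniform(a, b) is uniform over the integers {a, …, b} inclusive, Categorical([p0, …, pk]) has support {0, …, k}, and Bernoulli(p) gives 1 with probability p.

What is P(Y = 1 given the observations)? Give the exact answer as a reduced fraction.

P(Y = 1 | obs) = 2/3

Enumerate traces; 216 have nonzero weight after conditioning:
  (W=1, Z=0, Y=0, X=1, U=0, V=1) weight 2/2187
  (W=1, Z=0, Y=0, X=1, U=1, V=1) weight 2/2187
  (W=1, Z=0, Y=0, X=1, U=2, V=1) weight 2/2187
  (W=1, Z=0, Y=0, X=2, U=0, V=1) weight 2/2187
  (W=1, Z=0, Y=0, X=2, U=1, V=1) weight 2/2187
  (W=1, Z=0, Y=0, X=2, U=2, V=1) weight 2/2187
  (W=1, Z=0, Y=0, X=3, U=0, V=1) weight 2/2187
  (W=1, Z=0, Y=0, X=3, U=1, V=1) weight 2/2187
  (W=1, Z=0, Y=1, X=1, U=0, V=0) weight 4/2187
  … 207 more
Group by Y:
  weight(Y=0) = 8/81
  weight(Y=1) = 16/81
Total weight = 8/81 + 16/81 = 8/27
P(Y=0 | obs) = 8/81 / 8/27 = 1/3
P(Y=1 | obs) = 16/81 / 8/27 = 2/3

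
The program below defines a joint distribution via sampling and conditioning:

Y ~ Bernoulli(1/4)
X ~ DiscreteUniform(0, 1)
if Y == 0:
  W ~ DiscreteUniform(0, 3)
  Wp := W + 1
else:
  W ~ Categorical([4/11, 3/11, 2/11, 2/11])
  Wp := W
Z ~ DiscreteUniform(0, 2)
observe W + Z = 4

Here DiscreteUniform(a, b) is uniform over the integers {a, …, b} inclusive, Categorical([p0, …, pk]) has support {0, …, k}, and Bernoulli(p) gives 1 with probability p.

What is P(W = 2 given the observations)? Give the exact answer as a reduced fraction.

Enumerate traces; 8 have nonzero weight after conditioning:
  (Y=0, X=0, W=2, Z=2) weight 1/32
  (Y=0, X=0, W=3, Z=1) weight 1/32
  (Y=0, X=1, W=2, Z=2) weight 1/32
  (Y=0, X=1, W=3, Z=1) weight 1/32
  (Y=1, X=0, W=2, Z=2) weight 1/132
  (Y=1, X=0, W=3, Z=1) weight 1/132
  (Y=1, X=1, W=2, Z=2) weight 1/132
  (Y=1, X=1, W=3, Z=1) weight 1/132
Group by W:
  weight(W=2) = 41/528
  weight(W=3) = 41/528
Total weight = 41/528 + 41/528 = 41/264
P(W=2 | obs) = 41/528 / 41/264 = 1/2
P(W=3 | obs) = 41/528 / 41/264 = 1/2

P(W = 2 | obs) = 1/2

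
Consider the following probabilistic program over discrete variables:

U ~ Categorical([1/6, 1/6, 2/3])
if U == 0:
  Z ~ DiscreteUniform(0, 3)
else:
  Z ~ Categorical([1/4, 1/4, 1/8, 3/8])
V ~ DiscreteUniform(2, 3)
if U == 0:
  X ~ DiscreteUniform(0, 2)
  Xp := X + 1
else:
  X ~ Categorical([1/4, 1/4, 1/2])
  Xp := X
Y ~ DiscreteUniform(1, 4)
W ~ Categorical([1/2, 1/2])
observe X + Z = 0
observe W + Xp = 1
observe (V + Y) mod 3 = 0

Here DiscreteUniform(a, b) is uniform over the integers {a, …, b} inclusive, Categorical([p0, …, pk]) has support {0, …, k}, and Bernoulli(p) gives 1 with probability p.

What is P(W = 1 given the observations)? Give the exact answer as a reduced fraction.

P(W = 1 | obs) = 15/19

Enumerate traces; 9 have nonzero weight after conditioning:
  (U=0, Z=0, V=2, X=0, Y=1, W=0) weight 1/1152
  (U=0, Z=0, V=2, X=0, Y=4, W=0) weight 1/1152
  (U=0, Z=0, V=3, X=0, Y=3, W=0) weight 1/1152
  (U=1, Z=0, V=2, X=0, Y=1, W=1) weight 1/1536
  (U=1, Z=0, V=2, X=0, Y=4, W=1) weight 1/1536
  (U=1, Z=0, V=3, X=0, Y=3, W=1) weight 1/1536
  (U=2, Z=0, V=2, X=0, Y=1, W=1) weight 1/384
  (U=2, Z=0, V=2, X=0, Y=4, W=1) weight 1/384
  … 1 more
Group by W:
  weight(W=0) = 1/384
  weight(W=1) = 5/512
Total weight = 1/384 + 5/512 = 19/1536
P(W=0 | obs) = 1/384 / 19/1536 = 4/19
P(W=1 | obs) = 5/512 / 19/1536 = 15/19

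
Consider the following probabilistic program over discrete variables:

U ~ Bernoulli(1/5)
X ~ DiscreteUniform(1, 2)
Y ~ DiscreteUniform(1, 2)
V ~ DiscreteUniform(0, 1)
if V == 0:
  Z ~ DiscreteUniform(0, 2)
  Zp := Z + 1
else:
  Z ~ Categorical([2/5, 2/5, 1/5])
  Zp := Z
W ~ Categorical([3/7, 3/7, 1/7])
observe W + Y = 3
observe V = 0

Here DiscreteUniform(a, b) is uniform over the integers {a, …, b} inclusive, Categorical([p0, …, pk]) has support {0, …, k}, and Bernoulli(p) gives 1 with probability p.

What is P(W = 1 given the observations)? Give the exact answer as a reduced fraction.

P(W = 1 | obs) = 3/4

Enumerate traces; 24 have nonzero weight after conditioning:
  (U=0, X=1, Y=1, V=0, Z=0, W=2) weight 1/210
  (U=0, X=1, Y=1, V=0, Z=1, W=2) weight 1/210
  (U=0, X=1, Y=1, V=0, Z=2, W=2) weight 1/210
  (U=0, X=1, Y=2, V=0, Z=0, W=1) weight 1/70
  (U=0, X=1, Y=2, V=0, Z=1, W=1) weight 1/70
  (U=0, X=1, Y=2, V=0, Z=2, W=1) weight 1/70
  (U=0, X=2, Y=1, V=0, Z=0, W=2) weight 1/210
  (U=0, X=2, Y=1, V=0, Z=1, W=2) weight 1/210
  … 16 more
Group by W:
  weight(W=1) = 3/28
  weight(W=2) = 1/28
Total weight = 3/28 + 1/28 = 1/7
P(W=1 | obs) = 3/28 / 1/7 = 3/4
P(W=2 | obs) = 1/28 / 1/7 = 1/4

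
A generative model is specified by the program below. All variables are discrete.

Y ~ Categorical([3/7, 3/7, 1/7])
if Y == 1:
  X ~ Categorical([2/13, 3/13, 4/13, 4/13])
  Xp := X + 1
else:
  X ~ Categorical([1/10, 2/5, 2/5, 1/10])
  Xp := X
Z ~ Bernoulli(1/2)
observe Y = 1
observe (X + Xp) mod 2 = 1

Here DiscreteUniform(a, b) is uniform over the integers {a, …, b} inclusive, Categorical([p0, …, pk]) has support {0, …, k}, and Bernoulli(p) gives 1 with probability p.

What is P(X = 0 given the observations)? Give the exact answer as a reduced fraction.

P(X = 0 | obs) = 2/13

Enumerate traces; 8 have nonzero weight after conditioning:
  (Y=1, X=0, Z=0) weight 3/91
  (Y=1, X=0, Z=1) weight 3/91
  (Y=1, X=1, Z=0) weight 9/182
  (Y=1, X=1, Z=1) weight 9/182
  (Y=1, X=2, Z=0) weight 6/91
  (Y=1, X=2, Z=1) weight 6/91
  (Y=1, X=3, Z=0) weight 6/91
  (Y=1, X=3, Z=1) weight 6/91
Group by X:
  weight(X=0) = 6/91
  weight(X=1) = 9/91
  weight(X=2) = 12/91
  weight(X=3) = 12/91
Total weight = 6/91 + 9/91 + 12/91 + 12/91 = 3/7
P(X=0 | obs) = 6/91 / 3/7 = 2/13
P(X=1 | obs) = 9/91 / 3/7 = 3/13
P(X=2 | obs) = 12/91 / 3/7 = 4/13
P(X=3 | obs) = 12/91 / 3/7 = 4/13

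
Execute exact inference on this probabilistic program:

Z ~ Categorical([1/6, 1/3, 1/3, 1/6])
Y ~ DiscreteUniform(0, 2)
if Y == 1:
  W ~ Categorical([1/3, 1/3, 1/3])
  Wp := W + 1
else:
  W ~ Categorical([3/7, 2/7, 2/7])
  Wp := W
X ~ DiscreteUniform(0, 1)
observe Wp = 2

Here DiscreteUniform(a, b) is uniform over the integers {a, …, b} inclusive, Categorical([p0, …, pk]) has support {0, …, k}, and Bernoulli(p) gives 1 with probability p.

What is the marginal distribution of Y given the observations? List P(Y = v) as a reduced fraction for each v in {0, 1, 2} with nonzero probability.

Enumerate traces; 24 have nonzero weight after conditioning:
  (Z=0, Y=0, W=2, X=0) weight 1/126
  (Z=0, Y=0, W=2, X=1) weight 1/126
  (Z=0, Y=1, W=1, X=0) weight 1/108
  (Z=0, Y=1, W=1, X=1) weight 1/108
  (Z=0, Y=2, W=2, X=0) weight 1/126
  (Z=0, Y=2, W=2, X=1) weight 1/126
  (Z=1, Y=0, W=2, X=0) weight 1/63
  (Z=1, Y=0, W=2, X=1) weight 1/63
  … 16 more
Group by Y:
  weight(Y=0) = 2/21
  weight(Y=1) = 1/9
  weight(Y=2) = 2/21
Total weight = 2/21 + 1/9 + 2/21 = 19/63
P(Y=0 | obs) = 2/21 / 19/63 = 6/19
P(Y=1 | obs) = 1/9 / 19/63 = 7/19
P(Y=2 | obs) = 2/21 / 19/63 = 6/19

P(Y=0) = 6/19, P(Y=1) = 7/19, P(Y=2) = 6/19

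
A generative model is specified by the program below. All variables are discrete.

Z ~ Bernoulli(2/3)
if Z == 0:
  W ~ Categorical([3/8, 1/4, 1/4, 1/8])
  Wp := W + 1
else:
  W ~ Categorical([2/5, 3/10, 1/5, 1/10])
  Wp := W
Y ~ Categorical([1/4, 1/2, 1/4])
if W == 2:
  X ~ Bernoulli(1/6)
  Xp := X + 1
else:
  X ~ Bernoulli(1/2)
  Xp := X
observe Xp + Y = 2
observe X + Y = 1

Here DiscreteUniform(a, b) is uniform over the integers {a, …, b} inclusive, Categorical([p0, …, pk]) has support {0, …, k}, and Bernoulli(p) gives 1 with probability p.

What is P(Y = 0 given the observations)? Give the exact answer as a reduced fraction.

Enumerate traces; 4 have nonzero weight after conditioning:
  (Z=0, W=2, Y=0, X=1) weight 1/288
  (Z=0, W=2, Y=1, X=0) weight 5/144
  (Z=1, W=2, Y=0, X=1) weight 1/180
  (Z=1, W=2, Y=1, X=0) weight 1/18
Group by Y:
  weight(Y=0) = 13/1440
  weight(Y=1) = 13/144
Total weight = 13/1440 + 13/144 = 143/1440
P(Y=0 | obs) = 13/1440 / 143/1440 = 1/11
P(Y=1 | obs) = 13/144 / 143/1440 = 10/11

P(Y = 0 | obs) = 1/11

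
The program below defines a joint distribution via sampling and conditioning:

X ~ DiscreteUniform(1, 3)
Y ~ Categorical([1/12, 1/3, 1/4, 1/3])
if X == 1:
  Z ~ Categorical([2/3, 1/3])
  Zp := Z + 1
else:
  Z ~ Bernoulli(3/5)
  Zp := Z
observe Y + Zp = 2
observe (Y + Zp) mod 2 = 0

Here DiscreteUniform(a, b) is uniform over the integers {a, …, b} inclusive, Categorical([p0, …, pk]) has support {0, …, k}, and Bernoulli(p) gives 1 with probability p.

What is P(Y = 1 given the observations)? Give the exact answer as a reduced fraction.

Enumerate traces; 6 have nonzero weight after conditioning:
  (X=1, Y=0, Z=1) weight 1/108
  (X=1, Y=1, Z=0) weight 2/27
  (X=2, Y=1, Z=1) weight 1/15
  (X=2, Y=2, Z=0) weight 1/30
  (X=3, Y=1, Z=1) weight 1/15
  (X=3, Y=2, Z=0) weight 1/30
Group by Y:
  weight(Y=0) = 1/108
  weight(Y=1) = 28/135
  weight(Y=2) = 1/15
Total weight = 1/108 + 28/135 + 1/15 = 17/60
P(Y=0 | obs) = 1/108 / 17/60 = 5/153
P(Y=1 | obs) = 28/135 / 17/60 = 112/153
P(Y=2 | obs) = 1/15 / 17/60 = 4/17

P(Y = 1 | obs) = 112/153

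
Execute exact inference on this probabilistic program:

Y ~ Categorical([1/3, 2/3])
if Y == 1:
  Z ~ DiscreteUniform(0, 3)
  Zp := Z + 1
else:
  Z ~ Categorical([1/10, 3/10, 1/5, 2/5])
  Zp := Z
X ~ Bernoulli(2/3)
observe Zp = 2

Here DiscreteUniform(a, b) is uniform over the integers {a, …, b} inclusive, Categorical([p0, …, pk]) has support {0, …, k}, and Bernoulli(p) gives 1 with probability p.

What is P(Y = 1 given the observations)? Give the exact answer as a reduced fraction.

P(Y = 1 | obs) = 5/7

Enumerate traces; 4 have nonzero weight after conditioning:
  (Y=0, Z=2, X=0) weight 1/45
  (Y=0, Z=2, X=1) weight 2/45
  (Y=1, Z=1, X=0) weight 1/18
  (Y=1, Z=1, X=1) weight 1/9
Group by Y:
  weight(Y=0) = 1/15
  weight(Y=1) = 1/6
Total weight = 1/15 + 1/6 = 7/30
P(Y=0 | obs) = 1/15 / 7/30 = 2/7
P(Y=1 | obs) = 1/6 / 7/30 = 5/7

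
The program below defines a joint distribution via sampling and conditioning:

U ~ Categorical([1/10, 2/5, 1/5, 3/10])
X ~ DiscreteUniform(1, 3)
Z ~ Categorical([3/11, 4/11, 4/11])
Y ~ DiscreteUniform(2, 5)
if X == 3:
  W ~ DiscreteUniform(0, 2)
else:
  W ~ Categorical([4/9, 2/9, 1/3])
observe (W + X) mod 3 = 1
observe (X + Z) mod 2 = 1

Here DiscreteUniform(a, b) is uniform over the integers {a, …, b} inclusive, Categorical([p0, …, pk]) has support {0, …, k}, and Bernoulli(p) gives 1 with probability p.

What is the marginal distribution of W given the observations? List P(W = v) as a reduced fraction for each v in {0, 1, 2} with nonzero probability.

Enumerate traces; 80 have nonzero weight after conditioning:
  (U=0, X=1, Z=0, Y=2, W=0) weight 1/990
  (U=0, X=1, Z=0, Y=3, W=0) weight 1/990
  (U=0, X=1, Z=0, Y=4, W=0) weight 1/990
  (U=0, X=1, Z=0, Y=5, W=0) weight 1/990
  (U=0, X=1, Z=2, Y=2, W=0) weight 2/1485
  (U=0, X=1, Z=2, Y=3, W=0) weight 2/1485
  (U=0, X=1, Z=2, Y=4, W=0) weight 2/1485
  (U=0, X=1, Z=2, Y=5, W=0) weight 2/1485
  (U=0, X=2, Z=1, Y=2, W=2) weight 1/990
  (U=0, X=3, Z=0, Y=2, W=1) weight 1/1320
  … 70 more
Group by W:
  weight(W=0) = 28/297
  weight(W=1) = 7/99
  weight(W=2) = 4/99
Total weight = 28/297 + 7/99 + 4/99 = 61/297
P(W=0 | obs) = 28/297 / 61/297 = 28/61
P(W=1 | obs) = 7/99 / 61/297 = 21/61
P(W=2 | obs) = 4/99 / 61/297 = 12/61

P(W=0) = 28/61, P(W=1) = 21/61, P(W=2) = 12/61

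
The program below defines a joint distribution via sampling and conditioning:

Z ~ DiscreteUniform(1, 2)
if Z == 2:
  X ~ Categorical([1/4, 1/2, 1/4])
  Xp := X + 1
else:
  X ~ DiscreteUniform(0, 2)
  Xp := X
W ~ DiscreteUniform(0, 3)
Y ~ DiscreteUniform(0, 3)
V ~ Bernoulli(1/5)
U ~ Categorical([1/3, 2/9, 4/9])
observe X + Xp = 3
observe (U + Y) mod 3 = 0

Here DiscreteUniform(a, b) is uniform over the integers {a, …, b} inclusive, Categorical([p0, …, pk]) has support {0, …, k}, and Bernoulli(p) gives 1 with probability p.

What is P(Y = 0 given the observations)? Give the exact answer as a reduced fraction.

P(Y = 0 | obs) = 1/4

Enumerate traces; 32 have nonzero weight after conditioning:
  (Z=2, X=1, W=0, Y=0, V=0, U=0) weight 1/240
  (Z=2, X=1, W=0, Y=0, V=1, U=0) weight 1/960
  (Z=2, X=1, W=0, Y=1, V=0, U=2) weight 1/180
  (Z=2, X=1, W=0, Y=1, V=1, U=2) weight 1/720
  (Z=2, X=1, W=0, Y=2, V=0, U=1) weight 1/360
  (Z=2, X=1, W=0, Y=2, V=1, U=1) weight 1/1440
  (Z=2, X=1, W=0, Y=3, V=0, U=0) weight 1/240
  (Z=2, X=1, W=0, Y=3, V=1, U=0) weight 1/960
  … 24 more
Group by Y:
  weight(Y=0) = 1/48
  weight(Y=1) = 1/36
  weight(Y=2) = 1/72
  weight(Y=3) = 1/48
Total weight = 1/48 + 1/36 + 1/72 + 1/48 = 1/12
P(Y=0 | obs) = 1/48 / 1/12 = 1/4
P(Y=1 | obs) = 1/36 / 1/12 = 1/3
P(Y=2 | obs) = 1/72 / 1/12 = 1/6
P(Y=3 | obs) = 1/48 / 1/12 = 1/4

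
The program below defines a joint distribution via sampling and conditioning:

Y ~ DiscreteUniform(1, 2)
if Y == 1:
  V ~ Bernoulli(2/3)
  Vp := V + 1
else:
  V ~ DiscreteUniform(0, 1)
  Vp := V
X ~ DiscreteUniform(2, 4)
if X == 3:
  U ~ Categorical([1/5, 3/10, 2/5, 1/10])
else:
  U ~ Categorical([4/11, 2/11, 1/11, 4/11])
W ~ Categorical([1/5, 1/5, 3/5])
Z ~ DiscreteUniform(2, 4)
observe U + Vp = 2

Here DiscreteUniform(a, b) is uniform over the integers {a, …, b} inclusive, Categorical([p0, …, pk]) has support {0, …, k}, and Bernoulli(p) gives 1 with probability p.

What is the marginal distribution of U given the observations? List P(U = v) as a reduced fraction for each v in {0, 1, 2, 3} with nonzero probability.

P(U=0) = 408/965, P(U=1) = 73/193, P(U=2) = 192/965

Enumerate traces; 108 have nonzero weight after conditioning:
  (Y=1, V=0, X=2, U=1, W=0, Z=2) weight 1/1485
  (Y=1, V=0, X=2, U=1, W=0, Z=3) weight 1/1485
  (Y=1, V=0, X=2, U=1, W=0, Z=4) weight 1/1485
  (Y=1, V=0, X=2, U=1, W=1, Z=2) weight 1/1485
  (Y=1, V=0, X=2, U=1, W=1, Z=3) weight 1/1485
  (Y=1, V=0, X=2, U=1, W=1, Z=4) weight 1/1485
  (Y=1, V=0, X=2, U=1, W=2, Z=2) weight 1/495
  (Y=1, V=0, X=2, U=1, W=2, Z=3) weight 1/495
  (Y=1, V=1, X=2, U=0, W=0, Z=2) weight 4/1485
  (Y=2, V=0, X=2, U=2, W=0, Z=2) weight 1/1980
  … 98 more
Group by U:
  weight(U=0) = 17/165
  weight(U=1) = 73/792
  weight(U=2) = 8/165
Total weight = 17/165 + 73/792 + 8/165 = 193/792
P(U=0 | obs) = 17/165 / 193/792 = 408/965
P(U=1 | obs) = 73/792 / 193/792 = 73/193
P(U=2 | obs) = 8/165 / 193/792 = 192/965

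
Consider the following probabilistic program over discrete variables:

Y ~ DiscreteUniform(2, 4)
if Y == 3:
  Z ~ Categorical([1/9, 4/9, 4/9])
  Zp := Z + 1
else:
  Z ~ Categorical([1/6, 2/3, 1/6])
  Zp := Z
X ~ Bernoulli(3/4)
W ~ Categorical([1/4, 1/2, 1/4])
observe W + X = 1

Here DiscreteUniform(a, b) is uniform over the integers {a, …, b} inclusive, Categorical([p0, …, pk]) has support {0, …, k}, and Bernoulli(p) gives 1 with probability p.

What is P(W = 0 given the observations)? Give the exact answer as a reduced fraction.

Enumerate traces; 18 have nonzero weight after conditioning:
  (Y=2, Z=0, X=0, W=1) weight 1/144
  (Y=2, Z=0, X=1, W=0) weight 1/96
  (Y=2, Z=1, X=0, W=1) weight 1/36
  (Y=2, Z=1, X=1, W=0) weight 1/24
  (Y=2, Z=2, X=0, W=1) weight 1/144
  (Y=2, Z=2, X=1, W=0) weight 1/96
  (Y=3, Z=0, X=0, W=1) weight 1/216
  (Y=3, Z=0, X=1, W=0) weight 1/144
  … 10 more
Group by W:
  weight(W=0) = 3/16
  weight(W=1) = 1/8
Total weight = 3/16 + 1/8 = 5/16
P(W=0 | obs) = 3/16 / 5/16 = 3/5
P(W=1 | obs) = 1/8 / 5/16 = 2/5

P(W = 0 | obs) = 3/5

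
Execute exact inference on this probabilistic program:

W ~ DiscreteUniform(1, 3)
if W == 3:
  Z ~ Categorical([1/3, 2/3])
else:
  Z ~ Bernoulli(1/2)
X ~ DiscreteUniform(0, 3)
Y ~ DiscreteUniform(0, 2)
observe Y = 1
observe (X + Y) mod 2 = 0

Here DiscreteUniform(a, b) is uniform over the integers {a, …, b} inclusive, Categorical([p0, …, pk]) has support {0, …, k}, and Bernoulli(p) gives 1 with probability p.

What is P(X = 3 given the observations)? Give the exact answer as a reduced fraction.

Enumerate traces; 12 have nonzero weight after conditioning:
  (W=1, Z=0, X=1, Y=1) weight 1/72
  (W=1, Z=0, X=3, Y=1) weight 1/72
  (W=1, Z=1, X=1, Y=1) weight 1/72
  (W=1, Z=1, X=3, Y=1) weight 1/72
  (W=2, Z=0, X=1, Y=1) weight 1/72
  (W=2, Z=0, X=3, Y=1) weight 1/72
  (W=2, Z=1, X=1, Y=1) weight 1/72
  (W=2, Z=1, X=3, Y=1) weight 1/72
  … 4 more
Group by X:
  weight(X=1) = 1/12
  weight(X=3) = 1/12
Total weight = 1/12 + 1/12 = 1/6
P(X=1 | obs) = 1/12 / 1/6 = 1/2
P(X=3 | obs) = 1/12 / 1/6 = 1/2

P(X = 3 | obs) = 1/2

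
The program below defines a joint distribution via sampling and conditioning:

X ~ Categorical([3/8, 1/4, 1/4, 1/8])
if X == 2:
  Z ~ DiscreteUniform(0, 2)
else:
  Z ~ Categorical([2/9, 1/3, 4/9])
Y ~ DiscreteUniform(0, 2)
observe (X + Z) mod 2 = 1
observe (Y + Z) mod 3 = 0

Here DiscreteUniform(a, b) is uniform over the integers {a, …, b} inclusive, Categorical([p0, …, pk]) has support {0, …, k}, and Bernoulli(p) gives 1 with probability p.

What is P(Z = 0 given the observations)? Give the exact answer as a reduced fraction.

P(Z = 0 | obs) = 2/11

Enumerate traces; 6 have nonzero weight after conditioning:
  (X=0, Z=1, Y=2) weight 1/24
  (X=1, Z=0, Y=0) weight 1/54
  (X=1, Z=2, Y=1) weight 1/27
  (X=2, Z=1, Y=2) weight 1/36
  (X=3, Z=0, Y=0) weight 1/108
  (X=3, Z=2, Y=1) weight 1/54
Group by Z:
  weight(Z=0) = 1/36
  weight(Z=1) = 5/72
  weight(Z=2) = 1/18
Total weight = 1/36 + 5/72 + 1/18 = 11/72
P(Z=0 | obs) = 1/36 / 11/72 = 2/11
P(Z=1 | obs) = 5/72 / 11/72 = 5/11
P(Z=2 | obs) = 1/18 / 11/72 = 4/11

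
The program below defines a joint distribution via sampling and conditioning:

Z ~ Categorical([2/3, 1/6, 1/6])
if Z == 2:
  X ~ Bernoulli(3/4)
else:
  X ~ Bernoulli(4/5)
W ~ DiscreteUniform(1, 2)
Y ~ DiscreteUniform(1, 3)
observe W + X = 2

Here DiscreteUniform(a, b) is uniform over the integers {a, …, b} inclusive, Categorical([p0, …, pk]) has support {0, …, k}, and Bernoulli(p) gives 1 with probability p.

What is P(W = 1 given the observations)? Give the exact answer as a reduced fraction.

Enumerate traces; 18 have nonzero weight after conditioning:
  (Z=0, X=0, W=2, Y=1) weight 1/45
  (Z=0, X=0, W=2, Y=2) weight 1/45
  (Z=0, X=0, W=2, Y=3) weight 1/45
  (Z=0, X=1, W=1, Y=1) weight 4/45
  (Z=0, X=1, W=1, Y=2) weight 4/45
  (Z=0, X=1, W=1, Y=3) weight 4/45
  (Z=1, X=0, W=2, Y=1) weight 1/180
  (Z=1, X=0, W=2, Y=2) weight 1/180
  … 10 more
Group by W:
  weight(W=1) = 19/48
  weight(W=2) = 5/48
Total weight = 19/48 + 5/48 = 1/2
P(W=1 | obs) = 19/48 / 1/2 = 19/24
P(W=2 | obs) = 5/48 / 1/2 = 5/24

P(W = 1 | obs) = 19/24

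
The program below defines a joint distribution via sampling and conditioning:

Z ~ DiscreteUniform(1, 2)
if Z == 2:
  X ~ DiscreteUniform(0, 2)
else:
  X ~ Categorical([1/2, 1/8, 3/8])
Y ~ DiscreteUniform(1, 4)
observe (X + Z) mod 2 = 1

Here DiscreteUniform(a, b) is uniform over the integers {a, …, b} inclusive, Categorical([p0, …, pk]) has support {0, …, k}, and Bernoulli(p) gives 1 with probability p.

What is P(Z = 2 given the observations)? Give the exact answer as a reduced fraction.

P(Z = 2 | obs) = 8/29

Enumerate traces; 12 have nonzero weight after conditioning:
  (Z=1, X=0, Y=1) weight 1/16
  (Z=1, X=0, Y=2) weight 1/16
  (Z=1, X=0, Y=3) weight 1/16
  (Z=1, X=0, Y=4) weight 1/16
  (Z=1, X=2, Y=1) weight 3/64
  (Z=1, X=2, Y=2) weight 3/64
  (Z=1, X=2, Y=3) weight 3/64
  (Z=1, X=2, Y=4) weight 3/64
  (Z=2, X=1, Y=1) weight 1/24
  … 3 more
Group by Z:
  weight(Z=1) = 7/16
  weight(Z=2) = 1/6
Total weight = 7/16 + 1/6 = 29/48
P(Z=1 | obs) = 7/16 / 29/48 = 21/29
P(Z=2 | obs) = 1/6 / 29/48 = 8/29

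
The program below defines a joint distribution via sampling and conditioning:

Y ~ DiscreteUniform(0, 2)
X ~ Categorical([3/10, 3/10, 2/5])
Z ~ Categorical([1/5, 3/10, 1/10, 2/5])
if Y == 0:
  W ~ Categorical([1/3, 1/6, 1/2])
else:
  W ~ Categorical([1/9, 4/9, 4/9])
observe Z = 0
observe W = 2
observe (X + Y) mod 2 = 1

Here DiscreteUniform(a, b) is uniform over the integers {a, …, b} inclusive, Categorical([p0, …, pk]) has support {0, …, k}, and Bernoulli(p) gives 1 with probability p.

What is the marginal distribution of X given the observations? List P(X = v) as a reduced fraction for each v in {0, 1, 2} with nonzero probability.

Enumerate traces; 4 have nonzero weight after conditioning:
  (Y=0, X=1, Z=0, W=2) weight 1/100
  (Y=1, X=0, Z=0, W=2) weight 2/225
  (Y=1, X=2, Z=0, W=2) weight 8/675
  (Y=2, X=1, Z=0, W=2) weight 2/225
Group by X:
  weight(X=0) = 2/225
  weight(X=1) = 17/900
  weight(X=2) = 8/675
Total weight = 2/225 + 17/900 + 8/675 = 107/2700
P(X=0 | obs) = 2/225 / 107/2700 = 24/107
P(X=1 | obs) = 17/900 / 107/2700 = 51/107
P(X=2 | obs) = 8/675 / 107/2700 = 32/107

P(X=0) = 24/107, P(X=1) = 51/107, P(X=2) = 32/107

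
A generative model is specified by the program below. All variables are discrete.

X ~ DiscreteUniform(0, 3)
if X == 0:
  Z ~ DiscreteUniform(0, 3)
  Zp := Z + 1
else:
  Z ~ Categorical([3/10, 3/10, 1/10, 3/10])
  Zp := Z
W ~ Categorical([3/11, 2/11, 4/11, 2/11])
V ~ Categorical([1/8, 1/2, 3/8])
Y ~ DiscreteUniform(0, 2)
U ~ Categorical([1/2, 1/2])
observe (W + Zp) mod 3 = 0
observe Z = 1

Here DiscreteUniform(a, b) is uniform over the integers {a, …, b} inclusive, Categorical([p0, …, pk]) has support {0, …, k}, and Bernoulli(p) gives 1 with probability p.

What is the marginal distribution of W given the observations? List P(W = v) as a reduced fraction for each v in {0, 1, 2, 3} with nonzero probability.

P(W=1) = 5/41, P(W=2) = 36/41

Enumerate traces; 72 have nonzero weight after conditioning:
  (X=0, Z=1, W=1, V=0, Y=0, U=0) weight 1/4224
  (X=0, Z=1, W=1, V=0, Y=0, U=1) weight 1/4224
  (X=0, Z=1, W=1, V=0, Y=1, U=0) weight 1/4224
  (X=0, Z=1, W=1, V=0, Y=1, U=1) weight 1/4224
  (X=0, Z=1, W=1, V=0, Y=2, U=0) weight 1/4224
  (X=0, Z=1, W=1, V=0, Y=2, U=1) weight 1/4224
  (X=0, Z=1, W=1, V=1, Y=0, U=0) weight 1/1056
  (X=0, Z=1, W=1, V=1, Y=0, U=1) weight 1/1056
  (X=1, Z=1, W=2, V=0, Y=0, U=0) weight 1/1760
  … 63 more
Group by W:
  weight(W=1) = 1/88
  weight(W=2) = 9/110
Total weight = 1/88 + 9/110 = 41/440
P(W=1 | obs) = 1/88 / 41/440 = 5/41
P(W=2 | obs) = 9/110 / 41/440 = 36/41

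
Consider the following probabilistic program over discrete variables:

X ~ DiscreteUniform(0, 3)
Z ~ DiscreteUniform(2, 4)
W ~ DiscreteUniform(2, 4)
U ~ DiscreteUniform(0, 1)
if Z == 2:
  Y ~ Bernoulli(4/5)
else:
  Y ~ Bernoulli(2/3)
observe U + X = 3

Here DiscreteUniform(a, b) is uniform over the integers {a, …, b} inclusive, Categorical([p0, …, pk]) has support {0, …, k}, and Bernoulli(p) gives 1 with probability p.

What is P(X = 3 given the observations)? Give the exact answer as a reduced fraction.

Enumerate traces; 36 have nonzero weight after conditioning:
  (X=2, Z=2, W=2, U=1, Y=0) weight 1/360
  (X=2, Z=2, W=2, U=1, Y=1) weight 1/90
  (X=2, Z=2, W=3, U=1, Y=0) weight 1/360
  (X=2, Z=2, W=3, U=1, Y=1) weight 1/90
  (X=2, Z=2, W=4, U=1, Y=0) weight 1/360
  (X=2, Z=2, W=4, U=1, Y=1) weight 1/90
  (X=2, Z=3, W=2, U=1, Y=0) weight 1/216
  (X=2, Z=3, W=2, U=1, Y=1) weight 1/108
  (X=3, Z=2, W=2, U=0, Y=0) weight 1/360
  … 27 more
Group by X:
  weight(X=2) = 1/8
  weight(X=3) = 1/8
Total weight = 1/8 + 1/8 = 1/4
P(X=2 | obs) = 1/8 / 1/4 = 1/2
P(X=3 | obs) = 1/8 / 1/4 = 1/2

P(X = 3 | obs) = 1/2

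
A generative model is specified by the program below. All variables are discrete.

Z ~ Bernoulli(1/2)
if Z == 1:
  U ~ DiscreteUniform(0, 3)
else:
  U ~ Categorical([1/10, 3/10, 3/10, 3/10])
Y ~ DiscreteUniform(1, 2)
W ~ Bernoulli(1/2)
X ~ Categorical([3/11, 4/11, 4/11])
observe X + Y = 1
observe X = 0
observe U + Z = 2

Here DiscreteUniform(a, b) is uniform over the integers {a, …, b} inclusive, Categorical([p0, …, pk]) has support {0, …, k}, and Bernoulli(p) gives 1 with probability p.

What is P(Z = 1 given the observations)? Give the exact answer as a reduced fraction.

Enumerate traces; 4 have nonzero weight after conditioning:
  (Z=0, U=2, Y=1, W=0, X=0) weight 9/880
  (Z=0, U=2, Y=1, W=1, X=0) weight 9/880
  (Z=1, U=1, Y=1, W=0, X=0) weight 3/352
  (Z=1, U=1, Y=1, W=1, X=0) weight 3/352
Group by Z:
  weight(Z=0) = 9/440
  weight(Z=1) = 3/176
Total weight = 9/440 + 3/176 = 3/80
P(Z=0 | obs) = 9/440 / 3/80 = 6/11
P(Z=1 | obs) = 3/176 / 3/80 = 5/11

P(Z = 1 | obs) = 5/11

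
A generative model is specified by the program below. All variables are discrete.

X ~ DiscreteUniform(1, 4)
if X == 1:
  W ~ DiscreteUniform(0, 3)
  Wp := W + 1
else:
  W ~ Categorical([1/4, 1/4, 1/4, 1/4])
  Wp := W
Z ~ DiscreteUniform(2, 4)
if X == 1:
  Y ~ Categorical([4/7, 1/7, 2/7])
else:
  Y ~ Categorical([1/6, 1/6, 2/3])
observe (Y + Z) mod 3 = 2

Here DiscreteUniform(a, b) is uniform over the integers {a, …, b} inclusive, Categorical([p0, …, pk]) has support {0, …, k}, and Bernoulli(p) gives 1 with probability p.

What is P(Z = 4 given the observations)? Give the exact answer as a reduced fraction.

P(Z = 4 | obs) = 9/56

Enumerate traces; 48 have nonzero weight after conditioning:
  (X=1, W=0, Z=2, Y=0) weight 1/84
  (X=1, W=0, Z=3, Y=2) weight 1/168
  (X=1, W=0, Z=4, Y=1) weight 1/336
  (X=1, W=1, Z=2, Y=0) weight 1/84
  (X=1, W=1, Z=3, Y=2) weight 1/168
  (X=1, W=1, Z=4, Y=1) weight 1/336
  (X=1, W=2, Z=2, Y=0) weight 1/84
  (X=1, W=2, Z=3, Y=2) weight 1/168
  … 40 more
Group by Z:
  weight(Z=2) = 5/56
  weight(Z=3) = 4/21
  weight(Z=4) = 3/56
Total weight = 5/56 + 4/21 + 3/56 = 1/3
P(Z=2 | obs) = 5/56 / 1/3 = 15/56
P(Z=3 | obs) = 4/21 / 1/3 = 4/7
P(Z=4 | obs) = 3/56 / 1/3 = 9/56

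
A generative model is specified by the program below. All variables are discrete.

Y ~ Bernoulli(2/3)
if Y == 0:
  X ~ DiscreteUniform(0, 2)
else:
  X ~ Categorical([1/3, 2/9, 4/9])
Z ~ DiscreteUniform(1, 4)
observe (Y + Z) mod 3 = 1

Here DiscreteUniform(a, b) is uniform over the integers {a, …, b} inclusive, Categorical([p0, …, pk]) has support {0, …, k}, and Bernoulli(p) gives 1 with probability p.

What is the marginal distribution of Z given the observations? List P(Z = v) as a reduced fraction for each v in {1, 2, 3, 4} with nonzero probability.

Enumerate traces; 9 have nonzero weight after conditioning:
  (Y=0, X=0, Z=1) weight 1/36
  (Y=0, X=0, Z=4) weight 1/36
  (Y=0, X=1, Z=1) weight 1/36
  (Y=0, X=1, Z=4) weight 1/36
  (Y=0, X=2, Z=1) weight 1/36
  (Y=0, X=2, Z=4) weight 1/36
  (Y=1, X=0, Z=3) weight 1/18
  (Y=1, X=1, Z=3) weight 1/27
  … 1 more
Group by Z:
  weight(Z=1) = 1/12
  weight(Z=3) = 1/6
  weight(Z=4) = 1/12
Total weight = 1/12 + 1/6 + 1/12 = 1/3
P(Z=1 | obs) = 1/12 / 1/3 = 1/4
P(Z=3 | obs) = 1/6 / 1/3 = 1/2
P(Z=4 | obs) = 1/12 / 1/3 = 1/4

P(Z=1) = 1/4, P(Z=3) = 1/2, P(Z=4) = 1/4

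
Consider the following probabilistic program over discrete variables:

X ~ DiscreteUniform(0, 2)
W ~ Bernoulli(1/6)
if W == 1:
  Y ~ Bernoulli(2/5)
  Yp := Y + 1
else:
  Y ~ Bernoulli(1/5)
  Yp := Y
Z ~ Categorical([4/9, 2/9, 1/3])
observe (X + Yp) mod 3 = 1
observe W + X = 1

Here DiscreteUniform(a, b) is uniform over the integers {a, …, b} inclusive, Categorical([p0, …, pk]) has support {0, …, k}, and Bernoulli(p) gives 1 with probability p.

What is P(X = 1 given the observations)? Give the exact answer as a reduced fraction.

Enumerate traces; 6 have nonzero weight after conditioning:
  (X=0, W=1, Y=0, Z=0) weight 2/135
  (X=0, W=1, Y=0, Z=1) weight 1/135
  (X=0, W=1, Y=0, Z=2) weight 1/90
  (X=1, W=0, Y=0, Z=0) weight 8/81
  (X=1, W=0, Y=0, Z=1) weight 4/81
  (X=1, W=0, Y=0, Z=2) weight 2/27
Group by X:
  weight(X=0) = 1/30
  weight(X=1) = 2/9
Total weight = 1/30 + 2/9 = 23/90
P(X=0 | obs) = 1/30 / 23/90 = 3/23
P(X=1 | obs) = 2/9 / 23/90 = 20/23

P(X = 1 | obs) = 20/23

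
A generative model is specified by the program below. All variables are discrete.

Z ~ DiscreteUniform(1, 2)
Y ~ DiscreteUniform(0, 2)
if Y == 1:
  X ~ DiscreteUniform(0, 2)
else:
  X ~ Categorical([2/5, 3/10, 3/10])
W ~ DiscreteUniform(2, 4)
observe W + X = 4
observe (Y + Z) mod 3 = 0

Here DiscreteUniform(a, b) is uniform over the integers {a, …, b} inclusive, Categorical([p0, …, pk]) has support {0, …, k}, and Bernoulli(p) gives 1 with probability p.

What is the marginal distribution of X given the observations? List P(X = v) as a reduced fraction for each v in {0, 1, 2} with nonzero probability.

P(X=0) = 11/30, P(X=1) = 19/60, P(X=2) = 19/60

Enumerate traces; 6 have nonzero weight after conditioning:
  (Z=1, Y=2, X=0, W=4) weight 1/45
  (Z=1, Y=2, X=1, W=3) weight 1/60
  (Z=1, Y=2, X=2, W=2) weight 1/60
  (Z=2, Y=1, X=0, W=4) weight 1/54
  (Z=2, Y=1, X=1, W=3) weight 1/54
  (Z=2, Y=1, X=2, W=2) weight 1/54
Group by X:
  weight(X=0) = 11/270
  weight(X=1) = 19/540
  weight(X=2) = 19/540
Total weight = 11/270 + 19/540 + 19/540 = 1/9
P(X=0 | obs) = 11/270 / 1/9 = 11/30
P(X=1 | obs) = 19/540 / 1/9 = 19/60
P(X=2 | obs) = 19/540 / 1/9 = 19/60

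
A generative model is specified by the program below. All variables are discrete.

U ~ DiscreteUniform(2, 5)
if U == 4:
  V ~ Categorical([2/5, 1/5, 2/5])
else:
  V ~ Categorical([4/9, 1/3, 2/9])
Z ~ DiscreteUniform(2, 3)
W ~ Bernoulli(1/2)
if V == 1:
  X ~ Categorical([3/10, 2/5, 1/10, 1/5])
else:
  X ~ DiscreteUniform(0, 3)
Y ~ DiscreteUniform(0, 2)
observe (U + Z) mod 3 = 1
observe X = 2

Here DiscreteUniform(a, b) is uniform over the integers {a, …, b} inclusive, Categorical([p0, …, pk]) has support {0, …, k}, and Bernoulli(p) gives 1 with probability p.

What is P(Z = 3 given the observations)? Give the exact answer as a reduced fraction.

P(Z = 3 | obs) = 11/31

Enumerate traces; 54 have nonzero weight after conditioning:
  (U=2, V=0, Z=2, W=0, X=2, Y=0) weight 1/432
  (U=2, V=0, Z=2, W=0, X=2, Y=1) weight 1/432
  (U=2, V=0, Z=2, W=0, X=2, Y=2) weight 1/432
  (U=2, V=0, Z=2, W=1, X=2, Y=0) weight 1/432
  (U=2, V=0, Z=2, W=1, X=2, Y=1) weight 1/432
  (U=2, V=0, Z=2, W=1, X=2, Y=2) weight 1/432
  (U=2, V=1, Z=2, W=0, X=2, Y=0) weight 1/1440
  (U=2, V=1, Z=2, W=0, X=2, Y=1) weight 1/1440
  (U=4, V=0, Z=3, W=0, X=2, Y=0) weight 1/480
  … 45 more
Group by Z:
  weight(Z=2) = 1/20
  weight(Z=3) = 11/400
Total weight = 1/20 + 11/400 = 31/400
P(Z=2 | obs) = 1/20 / 31/400 = 20/31
P(Z=3 | obs) = 11/400 / 31/400 = 11/31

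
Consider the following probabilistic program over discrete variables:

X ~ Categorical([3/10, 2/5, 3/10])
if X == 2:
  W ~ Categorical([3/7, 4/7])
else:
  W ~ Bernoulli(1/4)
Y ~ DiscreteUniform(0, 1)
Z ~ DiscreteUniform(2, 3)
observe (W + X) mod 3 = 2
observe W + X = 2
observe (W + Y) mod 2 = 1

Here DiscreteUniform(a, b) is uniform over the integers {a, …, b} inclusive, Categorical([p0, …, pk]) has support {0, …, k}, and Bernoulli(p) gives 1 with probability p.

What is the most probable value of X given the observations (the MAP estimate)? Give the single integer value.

argmax_v P(X = v | obs) = 2

Enumerate traces; 4 have nonzero weight after conditioning:
  (X=1, W=1, Y=0, Z=2) weight 1/40
  (X=1, W=1, Y=0, Z=3) weight 1/40
  (X=2, W=0, Y=1, Z=2) weight 9/280
  (X=2, W=0, Y=1, Z=3) weight 9/280
Group by X:
  weight(X=1) = 1/20
  weight(X=2) = 9/140
Total weight = 1/20 + 9/140 = 4/35
P(X=1 | obs) = 1/20 / 4/35 = 7/16
P(X=2 | obs) = 9/140 / 4/35 = 9/16
argmax = 2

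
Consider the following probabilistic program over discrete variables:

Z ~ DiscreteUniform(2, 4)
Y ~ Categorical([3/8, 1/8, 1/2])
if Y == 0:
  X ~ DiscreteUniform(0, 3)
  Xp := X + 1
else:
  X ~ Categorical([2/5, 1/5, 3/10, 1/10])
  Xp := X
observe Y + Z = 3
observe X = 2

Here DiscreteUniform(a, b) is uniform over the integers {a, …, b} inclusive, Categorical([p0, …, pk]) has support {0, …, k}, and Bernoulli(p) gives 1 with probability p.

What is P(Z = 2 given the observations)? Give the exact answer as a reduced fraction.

P(Z = 2 | obs) = 2/7

Enumerate traces; 2 have nonzero weight after conditioning:
  (Z=2, Y=1, X=2) weight 1/80
  (Z=3, Y=0, X=2) weight 1/32
Group by Z:
  weight(Z=2) = 1/80
  weight(Z=3) = 1/32
Total weight = 1/80 + 1/32 = 7/160
P(Z=2 | obs) = 1/80 / 7/160 = 2/7
P(Z=3 | obs) = 1/32 / 7/160 = 5/7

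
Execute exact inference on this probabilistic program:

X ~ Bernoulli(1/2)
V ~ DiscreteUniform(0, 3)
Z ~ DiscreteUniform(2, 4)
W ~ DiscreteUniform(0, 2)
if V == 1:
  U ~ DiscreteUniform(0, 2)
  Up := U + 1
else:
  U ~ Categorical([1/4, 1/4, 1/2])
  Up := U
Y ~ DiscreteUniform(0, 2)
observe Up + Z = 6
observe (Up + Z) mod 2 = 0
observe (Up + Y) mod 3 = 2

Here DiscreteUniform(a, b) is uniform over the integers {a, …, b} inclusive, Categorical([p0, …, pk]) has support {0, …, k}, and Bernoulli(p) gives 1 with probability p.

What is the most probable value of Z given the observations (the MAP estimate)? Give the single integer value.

Enumerate traces; 30 have nonzero weight after conditioning:
  (X=0, V=0, Z=4, W=0, U=2, Y=0) weight 1/432
  (X=0, V=0, Z=4, W=1, U=2, Y=0) weight 1/432
  (X=0, V=0, Z=4, W=2, U=2, Y=0) weight 1/432
  (X=0, V=1, Z=3, W=0, U=2, Y=2) weight 1/648
  (X=0, V=1, Z=3, W=1, U=2, Y=2) weight 1/648
  (X=0, V=1, Z=3, W=2, U=2, Y=2) weight 1/648
  (X=0, V=1, Z=4, W=0, U=1, Y=0) weight 1/648
  (X=0, V=1, Z=4, W=1, U=1, Y=0) weight 1/648
  … 22 more
Group by Z:
  weight(Z=3) = 1/108
  weight(Z=4) = 11/216
Total weight = 1/108 + 11/216 = 13/216
P(Z=3 | obs) = 1/108 / 13/216 = 2/13
P(Z=4 | obs) = 11/216 / 13/216 = 11/13
argmax = 4

argmax_v P(Z = v | obs) = 4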